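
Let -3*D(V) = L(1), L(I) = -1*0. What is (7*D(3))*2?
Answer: 0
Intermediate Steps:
L(I) = 0
D(V) = 0 (D(V) = -1/3*0 = 0)
(7*D(3))*2 = (7*0)*2 = 0*2 = 0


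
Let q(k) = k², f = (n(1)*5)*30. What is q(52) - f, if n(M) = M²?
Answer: 2554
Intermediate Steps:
f = 150 (f = (1²*5)*30 = (1*5)*30 = 5*30 = 150)
q(52) - f = 52² - 1*150 = 2704 - 150 = 2554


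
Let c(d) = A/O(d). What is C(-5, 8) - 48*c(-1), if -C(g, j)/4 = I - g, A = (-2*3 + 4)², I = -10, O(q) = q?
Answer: 212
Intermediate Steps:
A = 4 (A = (-6 + 4)² = (-2)² = 4)
C(g, j) = 40 + 4*g (C(g, j) = -4*(-10 - g) = 40 + 4*g)
c(d) = 4/d
C(-5, 8) - 48*c(-1) = (40 + 4*(-5)) - 192/(-1) = (40 - 20) - 192*(-1) = 20 - 48*(-4) = 20 + 192 = 212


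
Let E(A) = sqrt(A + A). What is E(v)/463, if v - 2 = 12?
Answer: 2*sqrt(7)/463 ≈ 0.011429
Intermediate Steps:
v = 14 (v = 2 + 12 = 14)
E(A) = sqrt(2)*sqrt(A) (E(A) = sqrt(2*A) = sqrt(2)*sqrt(A))
E(v)/463 = (sqrt(2)*sqrt(14))/463 = (2*sqrt(7))*(1/463) = 2*sqrt(7)/463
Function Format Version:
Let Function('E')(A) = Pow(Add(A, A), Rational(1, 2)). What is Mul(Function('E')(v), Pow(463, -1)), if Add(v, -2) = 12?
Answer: Mul(Rational(2, 463), Pow(7, Rational(1, 2))) ≈ 0.011429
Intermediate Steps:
v = 14 (v = Add(2, 12) = 14)
Function('E')(A) = Mul(Pow(2, Rational(1, 2)), Pow(A, Rational(1, 2))) (Function('E')(A) = Pow(Mul(2, A), Rational(1, 2)) = Mul(Pow(2, Rational(1, 2)), Pow(A, Rational(1, 2))))
Mul(Function('E')(v), Pow(463, -1)) = Mul(Mul(Pow(2, Rational(1, 2)), Pow(14, Rational(1, 2))), Pow(463, -1)) = Mul(Mul(2, Pow(7, Rational(1, 2))), Rational(1, 463)) = Mul(Rational(2, 463), Pow(7, Rational(1, 2)))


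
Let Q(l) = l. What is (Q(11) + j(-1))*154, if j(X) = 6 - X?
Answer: 2772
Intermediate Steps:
(Q(11) + j(-1))*154 = (11 + (6 - 1*(-1)))*154 = (11 + (6 + 1))*154 = (11 + 7)*154 = 18*154 = 2772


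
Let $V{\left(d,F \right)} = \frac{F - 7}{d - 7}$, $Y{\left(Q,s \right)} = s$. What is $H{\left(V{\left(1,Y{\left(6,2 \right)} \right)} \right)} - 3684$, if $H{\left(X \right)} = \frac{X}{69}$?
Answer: $- \frac{1525171}{414} \approx -3684.0$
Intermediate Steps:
$V{\left(d,F \right)} = \frac{-7 + F}{-7 + d}$
$H{\left(X \right)} = \frac{X}{69}$ ($H{\left(X \right)} = X \frac{1}{69} = \frac{X}{69}$)
$H{\left(V{\left(1,Y{\left(6,2 \right)} \right)} \right)} - 3684 = \frac{\frac{1}{-7 + 1} \left(-7 + 2\right)}{69} - 3684 = \frac{\frac{1}{-6} \left(-5\right)}{69} - 3684 = \frac{\left(- \frac{1}{6}\right) \left(-5\right)}{69} - 3684 = \frac{1}{69} \cdot \frac{5}{6} - 3684 = \frac{5}{414} - 3684 = - \frac{1525171}{414}$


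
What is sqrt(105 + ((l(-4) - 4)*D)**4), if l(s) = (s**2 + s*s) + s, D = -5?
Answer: sqrt(207360105) ≈ 14400.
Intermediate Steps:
l(s) = s + 2*s**2 (l(s) = (s**2 + s**2) + s = 2*s**2 + s = s + 2*s**2)
sqrt(105 + ((l(-4) - 4)*D)**4) = sqrt(105 + ((-4*(1 + 2*(-4)) - 4)*(-5))**4) = sqrt(105 + ((-4*(1 - 8) - 4)*(-5))**4) = sqrt(105 + ((-4*(-7) - 4)*(-5))**4) = sqrt(105 + ((28 - 4)*(-5))**4) = sqrt(105 + (24*(-5))**4) = sqrt(105 + (-120)**4) = sqrt(105 + 207360000) = sqrt(207360105)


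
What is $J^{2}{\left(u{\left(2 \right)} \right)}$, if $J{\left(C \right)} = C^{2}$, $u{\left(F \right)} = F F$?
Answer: $256$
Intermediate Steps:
$u{\left(F \right)} = F^{2}$
$J^{2}{\left(u{\left(2 \right)} \right)} = \left(\left(2^{2}\right)^{2}\right)^{2} = \left(4^{2}\right)^{2} = 16^{2} = 256$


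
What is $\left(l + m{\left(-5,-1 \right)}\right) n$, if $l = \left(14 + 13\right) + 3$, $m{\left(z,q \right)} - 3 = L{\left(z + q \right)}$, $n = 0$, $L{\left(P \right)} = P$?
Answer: $0$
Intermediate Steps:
$m{\left(z,q \right)} = 3 + q + z$ ($m{\left(z,q \right)} = 3 + \left(z + q\right) = 3 + \left(q + z\right) = 3 + q + z$)
$l = 30$ ($l = 27 + 3 = 30$)
$\left(l + m{\left(-5,-1 \right)}\right) n = \left(30 - 3\right) 0 = 27 \cdot 0 = 0$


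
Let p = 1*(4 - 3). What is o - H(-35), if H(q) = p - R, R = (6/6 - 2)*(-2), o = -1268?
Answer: -1267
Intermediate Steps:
p = 1 (p = 1*1 = 1)
R = 2 (R = (6*(⅙) - 2)*(-2) = (1 - 2)*(-2) = -1*(-2) = 2)
H(q) = -1 (H(q) = 1 - 1*2 = 1 - 2 = -1)
o - H(-35) = -1268 - 1*(-1) = -1268 + 1 = -1267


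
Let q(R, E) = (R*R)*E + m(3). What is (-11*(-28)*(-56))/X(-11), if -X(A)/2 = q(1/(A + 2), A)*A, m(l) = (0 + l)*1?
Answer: -7938/29 ≈ -273.72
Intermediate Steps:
m(l) = l (m(l) = l*1 = l)
q(R, E) = 3 + E*R² (q(R, E) = (R*R)*E + 3 = R²*E + 3 = E*R² + 3 = 3 + E*R²)
X(A) = -2*A*(3 + A/(2 + A)²) (X(A) = -2*(3 + A*(1/(A + 2))²)*A = -2*(3 + A*(1/(2 + A))²)*A = -2*(3 + A/(2 + A)²)*A = -2*A*(3 + A/(2 + A)²))
(-11*(-28)*(-56))/X(-11) = (-11*(-28)*(-56))/(-6*(-11) - 2*(-11)²/(2 - 11)²) = (308*(-56))/(66 - 2*121/(-9)²) = -17248/(66 - 2*121*1/81) = -17248/(66 - 242/81) = -17248/5104/81 = -17248*81/5104 = -7938/29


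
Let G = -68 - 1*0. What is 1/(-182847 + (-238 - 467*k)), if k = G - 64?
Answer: -1/121441 ≈ -8.2344e-6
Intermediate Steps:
G = -68 (G = -68 + 0 = -68)
k = -132 (k = -68 - 64 = -132)
1/(-182847 + (-238 - 467*k)) = 1/(-182847 + (-238 - 467*(-132))) = 1/(-182847 + (-238 + 61644)) = 1/(-182847 + 61406) = 1/(-121441) = -1/121441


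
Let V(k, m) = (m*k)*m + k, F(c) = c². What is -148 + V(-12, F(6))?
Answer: -15712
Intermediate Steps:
V(k, m) = k + k*m² (V(k, m) = (k*m)*m + k = k*m² + k = k + k*m²)
-148 + V(-12, F(6)) = -148 - 12*(1 + (6²)²) = -148 - 12*(1 + 36²) = -148 - 12*(1 + 1296) = -148 - 12*1297 = -148 - 15564 = -15712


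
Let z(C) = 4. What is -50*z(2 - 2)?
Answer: -200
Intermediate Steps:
-50*z(2 - 2) = -50*4 = -200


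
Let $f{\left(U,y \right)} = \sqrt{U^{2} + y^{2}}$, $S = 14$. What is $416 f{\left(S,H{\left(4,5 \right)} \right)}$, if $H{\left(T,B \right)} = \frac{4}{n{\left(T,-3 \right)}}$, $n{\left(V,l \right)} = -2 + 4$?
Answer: $4160 \sqrt{2} \approx 5883.1$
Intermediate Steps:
$n{\left(V,l \right)} = 2$
$H{\left(T,B \right)} = 2$ ($H{\left(T,B \right)} = \frac{4}{2} = 4 \cdot \frac{1}{2} = 2$)
$416 f{\left(S,H{\left(4,5 \right)} \right)} = 416 \sqrt{14^{2} + 2^{2}} = 416 \sqrt{196 + 4} = 416 \sqrt{200} = 416 \cdot 10 \sqrt{2} = 4160 \sqrt{2}$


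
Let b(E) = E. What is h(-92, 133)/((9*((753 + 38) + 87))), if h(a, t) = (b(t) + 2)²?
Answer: 2025/878 ≈ 2.3064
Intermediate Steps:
h(a, t) = (2 + t)² (h(a, t) = (t + 2)² = (2 + t)²)
h(-92, 133)/((9*((753 + 38) + 87))) = (2 + 133)²/((9*((753 + 38) + 87))) = 135²/((9*(791 + 87))) = 18225/((9*878)) = 18225/7902 = 18225*(1/7902) = 2025/878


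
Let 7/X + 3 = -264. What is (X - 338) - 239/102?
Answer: -3089873/9078 ≈ -340.37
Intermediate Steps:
X = -7/267 (X = 7/(-3 - 264) = 7/(-267) = 7*(-1/267) = -7/267 ≈ -0.026217)
(X - 338) - 239/102 = (-7/267 - 338) - 239/102 = -90253/267 - 239*1/102 = -90253/267 - 239/102 = -3089873/9078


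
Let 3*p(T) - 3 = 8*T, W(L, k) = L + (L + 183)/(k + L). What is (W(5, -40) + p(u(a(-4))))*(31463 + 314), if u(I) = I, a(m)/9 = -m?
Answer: 107469814/35 ≈ 3.0706e+6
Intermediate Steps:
a(m) = -9*m (a(m) = 9*(-m) = -9*m)
W(L, k) = L + (183 + L)/(L + k)
p(T) = 1 + 8*T/3 (p(T) = 1 + (8*T)/3 = 1 + 8*T/3)
(W(5, -40) + p(u(a(-4))))*(31463 + 314) = ((183 + 5 + 5² + 5*(-40))/(5 - 40) + (1 + 8*(-9*(-4))/3))*(31463 + 314) = ((183 + 5 + 25 - 200)/(-35) + (1 + (8/3)*36))*31777 = (-1/35*13 + (1 + 96))*31777 = (-13/35 + 97)*31777 = (3382/35)*31777 = 107469814/35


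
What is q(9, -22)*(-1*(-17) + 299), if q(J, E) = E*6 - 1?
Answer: -42028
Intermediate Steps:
q(J, E) = -1 + 6*E (q(J, E) = 6*E - 1 = -1 + 6*E)
q(9, -22)*(-1*(-17) + 299) = (-1 + 6*(-22))*(-1*(-17) + 299) = (-1 - 132)*(17 + 299) = -133*316 = -42028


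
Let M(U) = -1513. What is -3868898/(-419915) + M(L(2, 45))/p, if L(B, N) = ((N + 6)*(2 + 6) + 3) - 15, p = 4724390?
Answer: 731101907633/79353689074 ≈ 9.2132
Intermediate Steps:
L(B, N) = 36 + 8*N (L(B, N) = ((6 + N)*8 + 3) - 15 = ((48 + 8*N) + 3) - 15 = (51 + 8*N) - 15 = 36 + 8*N)
-3868898/(-419915) + M(L(2, 45))/p = -3868898/(-419915) - 1513/4724390 = -3868898*(-1/419915) - 1513*1/4724390 = 3868898/419915 - 1513/4724390 = 731101907633/79353689074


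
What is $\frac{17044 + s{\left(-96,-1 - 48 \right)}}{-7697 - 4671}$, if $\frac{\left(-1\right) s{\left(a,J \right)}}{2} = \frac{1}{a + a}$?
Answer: $- \frac{1636225}{1187328} \approx -1.3781$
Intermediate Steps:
$s{\left(a,J \right)} = - \frac{1}{a}$ ($s{\left(a,J \right)} = - \frac{2}{a + a} = - \frac{2}{2 a} = - 2 \frac{1}{2 a} = - \frac{1}{a}$)
$\frac{17044 + s{\left(-96,-1 - 48 \right)}}{-7697 - 4671} = \frac{17044 - \frac{1}{-96}}{-7697 - 4671} = \frac{17044 - - \frac{1}{96}}{-12368} = \left(17044 + \frac{1}{96}\right) \left(- \frac{1}{12368}\right) = \frac{1636225}{96} \left(- \frac{1}{12368}\right) = - \frac{1636225}{1187328}$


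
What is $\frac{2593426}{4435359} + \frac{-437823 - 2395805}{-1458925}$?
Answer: $\frac{16351771479502}{6470856129075} \approx 2.527$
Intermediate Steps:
$\frac{2593426}{4435359} + \frac{-437823 - 2395805}{-1458925} = 2593426 \cdot \frac{1}{4435359} - - \frac{2833628}{1458925} = \frac{2593426}{4435359} + \frac{2833628}{1458925} = \frac{16351771479502}{6470856129075}$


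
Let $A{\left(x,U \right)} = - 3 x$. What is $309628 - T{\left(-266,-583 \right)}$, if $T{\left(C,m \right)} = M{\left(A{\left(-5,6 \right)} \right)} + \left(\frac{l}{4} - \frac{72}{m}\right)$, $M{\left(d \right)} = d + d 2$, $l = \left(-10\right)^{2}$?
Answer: $\frac{180472242}{583} \approx 3.0956 \cdot 10^{5}$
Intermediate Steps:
$l = 100$
$M{\left(d \right)} = 3 d$ ($M{\left(d \right)} = d + 2 d = 3 d$)
$T{\left(C,m \right)} = 70 - \frac{72}{m}$ ($T{\left(C,m \right)} = 3 \left(\left(-3\right) \left(-5\right)\right) + \left(\frac{100}{4} - \frac{72}{m}\right) = 3 \cdot 15 + \left(100 \cdot \frac{1}{4} - \frac{72}{m}\right) = 45 + \left(25 - \frac{72}{m}\right) = 70 - \frac{72}{m}$)
$309628 - T{\left(-266,-583 \right)} = 309628 - \left(70 - \frac{72}{-583}\right) = 309628 - \left(70 - - \frac{72}{583}\right) = 309628 - \left(70 + \frac{72}{583}\right) = 309628 - \frac{40882}{583} = \frac{180472242}{583}$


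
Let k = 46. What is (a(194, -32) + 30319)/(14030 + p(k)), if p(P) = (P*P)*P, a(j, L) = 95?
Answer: 5069/18561 ≈ 0.27310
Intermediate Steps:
p(P) = P³ (p(P) = P²*P = P³)
(a(194, -32) + 30319)/(14030 + p(k)) = (95 + 30319)/(14030 + 46³) = 30414/(14030 + 97336) = 30414/111366 = 30414*(1/111366) = 5069/18561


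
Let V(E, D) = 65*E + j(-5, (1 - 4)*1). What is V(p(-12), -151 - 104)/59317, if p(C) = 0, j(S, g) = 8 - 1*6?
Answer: 2/59317 ≈ 3.3717e-5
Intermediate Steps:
j(S, g) = 2 (j(S, g) = 8 - 6 = 2)
V(E, D) = 2 + 65*E (V(E, D) = 65*E + 2 = 2 + 65*E)
V(p(-12), -151 - 104)/59317 = (2 + 65*0)/59317 = (2 + 0)*(1/59317) = 2*(1/59317) = 2/59317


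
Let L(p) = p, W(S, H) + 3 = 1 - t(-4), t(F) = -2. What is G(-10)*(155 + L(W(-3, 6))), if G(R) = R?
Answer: -1550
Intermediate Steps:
W(S, H) = 0 (W(S, H) = -3 + (1 - 1*(-2)) = -3 + (1 + 2) = -3 + 3 = 0)
G(-10)*(155 + L(W(-3, 6))) = -10*(155 + 0) = -10*155 = -1550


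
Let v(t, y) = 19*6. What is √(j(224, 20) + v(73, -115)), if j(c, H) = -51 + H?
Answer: √83 ≈ 9.1104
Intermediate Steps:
v(t, y) = 114
√(j(224, 20) + v(73, -115)) = √((-51 + 20) + 114) = √(-31 + 114) = √83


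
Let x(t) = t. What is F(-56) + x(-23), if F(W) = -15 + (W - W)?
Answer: -38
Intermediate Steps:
F(W) = -15 (F(W) = -15 + 0 = -15)
F(-56) + x(-23) = -15 - 23 = -38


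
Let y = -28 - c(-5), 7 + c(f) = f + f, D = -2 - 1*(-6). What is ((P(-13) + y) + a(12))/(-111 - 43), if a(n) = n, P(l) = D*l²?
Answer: -677/154 ≈ -4.3961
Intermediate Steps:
D = 4 (D = -2 + 6 = 4)
c(f) = -7 + 2*f (c(f) = -7 + (f + f) = -7 + 2*f)
P(l) = 4*l²
y = -11 (y = -28 - (-7 + 2*(-5)) = -28 - (-7 - 10) = -28 - 1*(-17) = -28 + 17 = -11)
((P(-13) + y) + a(12))/(-111 - 43) = ((4*(-13)² - 11) + 12)/(-111 - 43) = ((4*169 - 11) + 12)/(-154) = ((676 - 11) + 12)*(-1/154) = (665 + 12)*(-1/154) = 677*(-1/154) = -677/154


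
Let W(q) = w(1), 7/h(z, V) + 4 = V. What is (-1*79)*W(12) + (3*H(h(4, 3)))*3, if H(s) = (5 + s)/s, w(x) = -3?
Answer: 1677/7 ≈ 239.57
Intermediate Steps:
h(z, V) = 7/(-4 + V)
W(q) = -3
H(s) = (5 + s)/s
(-1*79)*W(12) + (3*H(h(4, 3)))*3 = -1*79*(-3) + (3*((5 + 7/(-4 + 3))/((7/(-4 + 3)))))*3 = -79*(-3) + (3*((5 + 7/(-1))/((7/(-1)))))*3 = 237 + (3*((5 + 7*(-1))/((7*(-1)))))*3 = 237 + (3*((5 - 7)/(-7)))*3 = 237 + (3*(-1/7*(-2)))*3 = 237 + (3*(2/7))*3 = 237 + (6/7)*3 = 237 + 18/7 = 1677/7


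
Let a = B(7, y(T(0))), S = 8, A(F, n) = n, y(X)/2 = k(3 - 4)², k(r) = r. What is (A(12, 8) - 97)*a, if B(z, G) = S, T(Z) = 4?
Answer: -712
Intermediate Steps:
y(X) = 2 (y(X) = 2*(3 - 4)² = 2*(-1)² = 2*1 = 2)
B(z, G) = 8
a = 8
(A(12, 8) - 97)*a = (8 - 97)*8 = -89*8 = -712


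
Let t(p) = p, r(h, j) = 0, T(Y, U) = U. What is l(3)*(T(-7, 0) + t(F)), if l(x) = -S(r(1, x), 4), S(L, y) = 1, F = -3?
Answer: 3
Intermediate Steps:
l(x) = -1 (l(x) = -1*1 = -1)
l(3)*(T(-7, 0) + t(F)) = -(0 - 3) = -1*(-3) = 3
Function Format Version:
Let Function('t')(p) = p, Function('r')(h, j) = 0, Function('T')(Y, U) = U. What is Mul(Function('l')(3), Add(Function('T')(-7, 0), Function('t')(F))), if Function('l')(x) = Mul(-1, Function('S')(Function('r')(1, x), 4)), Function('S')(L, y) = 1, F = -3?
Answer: 3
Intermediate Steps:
Function('l')(x) = -1 (Function('l')(x) = Mul(-1, 1) = -1)
Mul(Function('l')(3), Add(Function('T')(-7, 0), Function('t')(F))) = Mul(-1, Add(0, -3)) = Mul(-1, -3) = 3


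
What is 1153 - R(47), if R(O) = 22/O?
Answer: 54169/47 ≈ 1152.5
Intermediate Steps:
1153 - R(47) = 1153 - 22/47 = 54169/47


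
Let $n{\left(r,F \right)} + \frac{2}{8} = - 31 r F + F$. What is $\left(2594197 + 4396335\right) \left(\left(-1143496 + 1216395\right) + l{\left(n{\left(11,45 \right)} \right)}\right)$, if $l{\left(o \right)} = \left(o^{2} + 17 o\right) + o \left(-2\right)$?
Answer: $\frac{6541489453481925}{4} \approx 1.6354 \cdot 10^{15}$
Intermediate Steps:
$n{\left(r,F \right)} = - \frac{1}{4} + F - 31 F r$ ($n{\left(r,F \right)} = - \frac{1}{4} + \left(- 31 r F + F\right) = - \frac{1}{4} - \left(- F + 31 F r\right) = - \frac{1}{4} + F - 31 F r$)
$l{\left(o \right)} = o^{2} + 15 o$ ($l{\left(o \right)} = \left(o^{2} + 17 o\right) - 2 o = o^{2} + 15 o$)
$\left(2594197 + 4396335\right) \left(\left(-1143496 + 1216395\right) + l{\left(n{\left(11,45 \right)} \right)}\right) = \left(2594197 + 4396335\right) \left(\left(-1143496 + 1216395\right) + \left(- \frac{1}{4} + 45 - 1395 \cdot 11\right) \left(15 - \left(- \frac{179}{4} + 15345\right)\right)\right) = 6990532 \left(72899 + \left(- \frac{1}{4} + 45 - 15345\right) \left(15 - \frac{61201}{4}\right)\right) = 6990532 \left(72899 - \frac{61201 \left(15 - \frac{61201}{4}\right)}{4}\right) = 6990532 \left(72899 - - \frac{3741890341}{16}\right) = 6990532 \left(72899 + \frac{3741890341}{16}\right) = 6990532 \cdot \frac{3743056725}{16} = \frac{6541489453481925}{4}$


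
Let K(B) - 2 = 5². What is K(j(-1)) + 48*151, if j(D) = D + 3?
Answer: 7275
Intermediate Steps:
j(D) = 3 + D
K(B) = 27 (K(B) = 2 + 5² = 2 + 25 = 27)
K(j(-1)) + 48*151 = 27 + 48*151 = 27 + 7248 = 7275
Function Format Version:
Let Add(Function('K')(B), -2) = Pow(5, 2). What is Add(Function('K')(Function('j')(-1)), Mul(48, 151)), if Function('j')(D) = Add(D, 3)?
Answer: 7275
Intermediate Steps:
Function('j')(D) = Add(3, D)
Function('K')(B) = 27 (Function('K')(B) = Add(2, Pow(5, 2)) = Add(2, 25) = 27)
Add(Function('K')(Function('j')(-1)), Mul(48, 151)) = Add(27, Mul(48, 151)) = Add(27, 7248) = 7275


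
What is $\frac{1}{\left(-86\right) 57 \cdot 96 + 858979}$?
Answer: $\frac{1}{388387} \approx 2.5748 \cdot 10^{-6}$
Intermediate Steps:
$\frac{1}{\left(-86\right) 57 \cdot 96 + 858979} = \frac{1}{\left(-4902\right) 96 + 858979} = \frac{1}{-470592 + 858979} = \frac{1}{388387}$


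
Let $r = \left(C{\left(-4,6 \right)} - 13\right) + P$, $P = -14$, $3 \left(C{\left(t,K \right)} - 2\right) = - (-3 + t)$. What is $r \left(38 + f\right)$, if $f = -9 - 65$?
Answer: $816$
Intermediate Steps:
$C{\left(t,K \right)} = 3 - \frac{t}{3}$ ($C{\left(t,K \right)} = 2 + \frac{\left(-1\right) \left(-3 + t\right)}{3} = 2 + \frac{3 - t}{3} = 2 - \left(-1 + \frac{t}{3}\right) = 3 - \frac{t}{3}$)
$r = - \frac{68}{3}$ ($r = \left(\left(3 - - \frac{4}{3}\right) - 13\right) - 14 = \left(\left(3 + \frac{4}{3}\right) - 13\right) - 14 = \left(\frac{13}{3} - 13\right) - 14 = - \frac{26}{3} - 14 = - \frac{68}{3} \approx -22.667$)
$f = -74$
$r \left(38 + f\right) = - \frac{68 \left(38 - 74\right)}{3} = \left(- \frac{68}{3}\right) \left(-36\right) = 816$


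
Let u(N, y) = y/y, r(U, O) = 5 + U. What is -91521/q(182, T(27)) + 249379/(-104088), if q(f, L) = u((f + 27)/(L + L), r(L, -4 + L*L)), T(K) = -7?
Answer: -9526487227/104088 ≈ -91523.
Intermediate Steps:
u(N, y) = 1
q(f, L) = 1
-91521/q(182, T(27)) + 249379/(-104088) = -91521/1 + 249379/(-104088) = -91521*1 + 249379*(-1/104088) = -91521 - 249379/104088 = -9526487227/104088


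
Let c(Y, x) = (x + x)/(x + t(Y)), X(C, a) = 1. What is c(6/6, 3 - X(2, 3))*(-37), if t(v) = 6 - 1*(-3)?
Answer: -148/11 ≈ -13.455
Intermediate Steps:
t(v) = 9 (t(v) = 6 + 3 = 9)
c(Y, x) = 2*x/(9 + x) (c(Y, x) = (x + x)/(x + 9) = (2*x)/(9 + x) = 2*x/(9 + x))
c(6/6, 3 - X(2, 3))*(-37) = (2*(3 - 1*1)/(9 + (3 - 1*1)))*(-37) = (2*(3 - 1)/(9 + (3 - 1)))*(-37) = (2*2/(9 + 2))*(-37) = (2*2/11)*(-37) = (2*2*(1/11))*(-37) = (4/11)*(-37) = -148/11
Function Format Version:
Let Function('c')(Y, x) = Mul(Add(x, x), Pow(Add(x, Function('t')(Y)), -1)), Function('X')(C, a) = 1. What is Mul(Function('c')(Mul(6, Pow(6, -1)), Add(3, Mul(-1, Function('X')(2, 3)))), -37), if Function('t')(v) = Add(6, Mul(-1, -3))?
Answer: Rational(-148, 11) ≈ -13.455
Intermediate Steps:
Function('t')(v) = 9 (Function('t')(v) = Add(6, 3) = 9)
Function('c')(Y, x) = Mul(2, x, Pow(Add(9, x), -1)) (Function('c')(Y, x) = Mul(Add(x, x), Pow(Add(x, 9), -1)) = Mul(Mul(2, x), Pow(Add(9, x), -1)) = Mul(2, x, Pow(Add(9, x), -1)))
Mul(Function('c')(Mul(6, Pow(6, -1)), Add(3, Mul(-1, Function('X')(2, 3)))), -37) = Mul(Mul(2, Add(3, Mul(-1, 1)), Pow(Add(9, Add(3, Mul(-1, 1))), -1)), -37) = Mul(Mul(2, Add(3, -1), Pow(Add(9, Add(3, -1)), -1)), -37) = Mul(Mul(2, 2, Pow(Add(9, 2), -1)), -37) = Mul(Mul(2, 2, Pow(11, -1)), -37) = Mul(Mul(2, 2, Rational(1, 11)), -37) = Mul(Rational(4, 11), -37) = Rational(-148, 11)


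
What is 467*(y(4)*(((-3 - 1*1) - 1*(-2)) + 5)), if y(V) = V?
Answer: 5604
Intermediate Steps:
467*(y(4)*(((-3 - 1*1) - 1*(-2)) + 5)) = 467*(4*(((-3 - 1*1) - 1*(-2)) + 5)) = 467*(4*(((-3 - 1) + 2) + 5)) = 467*(4*((-4 + 2) + 5)) = 467*(4*(-2 + 5)) = 467*(4*3) = 467*12 = 5604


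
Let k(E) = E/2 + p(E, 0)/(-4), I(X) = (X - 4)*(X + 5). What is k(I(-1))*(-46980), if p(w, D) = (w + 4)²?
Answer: 3476520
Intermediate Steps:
I(X) = (-4 + X)*(5 + X)
p(w, D) = (4 + w)²
k(E) = E/2 - (4 + E)²/4 (k(E) = E/2 + (4 + E)²/(-4) = E*(½) + (4 + E)²*(-¼) = E/2 - (4 + E)²/4)
k(I(-1))*(-46980) = ((-20 - 1 + (-1)²)/2 - (4 + (-20 - 1 + (-1)²))²/4)*(-46980) = ((-20 - 1 + 1)/2 - (4 + (-20 - 1 + 1))²/4)*(-46980) = ((½)*(-20) - (4 - 20)²/4)*(-46980) = (-10 - ¼*(-16)²)*(-46980) = (-10 - ¼*256)*(-46980) = (-10 - 64)*(-46980) = -74*(-46980) = 3476520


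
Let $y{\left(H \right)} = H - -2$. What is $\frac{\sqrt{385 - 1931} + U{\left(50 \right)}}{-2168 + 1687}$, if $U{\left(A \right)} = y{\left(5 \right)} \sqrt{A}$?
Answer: $- \frac{35 \sqrt{2}}{481} - \frac{i \sqrt{1546}}{481} \approx -0.10291 - 0.081745 i$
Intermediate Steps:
$y{\left(H \right)} = 2 + H$ ($y{\left(H \right)} = H + 2 = 2 + H$)
$U{\left(A \right)} = 7 \sqrt{A}$ ($U{\left(A \right)} = \left(2 + 5\right) \sqrt{A} = 7 \sqrt{A}$)
$\frac{\sqrt{385 - 1931} + U{\left(50 \right)}}{-2168 + 1687} = \frac{\sqrt{385 - 1931} + 7 \sqrt{50}}{-2168 + 1687} = \frac{\sqrt{-1546} + 7 \cdot 5 \sqrt{2}}{-481} = \left(i \sqrt{1546} + 35 \sqrt{2}\right) \left(- \frac{1}{481}\right) = \left(35 \sqrt{2} + i \sqrt{1546}\right) \left(- \frac{1}{481}\right) = - \frac{35 \sqrt{2}}{481} - \frac{i \sqrt{1546}}{481}$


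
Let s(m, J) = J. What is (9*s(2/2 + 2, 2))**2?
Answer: 324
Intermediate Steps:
(9*s(2/2 + 2, 2))**2 = (9*2)**2 = 18**2 = 324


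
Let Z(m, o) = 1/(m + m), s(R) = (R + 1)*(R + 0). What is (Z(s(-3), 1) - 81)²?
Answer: 942841/144 ≈ 6547.5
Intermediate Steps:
s(R) = R*(1 + R) (s(R) = (1 + R)*R = R*(1 + R))
Z(m, o) = 1/(2*m)
(Z(s(-3), 1) - 81)² = (1/(2*((-3*(1 - 3)))) - 81)² = (1/(2*((-3*(-2)))) - 81)² = ((½)/6 - 81)² = ((½)*(⅙) - 81)² = (1/12 - 81)² = (-971/12)² = 942841/144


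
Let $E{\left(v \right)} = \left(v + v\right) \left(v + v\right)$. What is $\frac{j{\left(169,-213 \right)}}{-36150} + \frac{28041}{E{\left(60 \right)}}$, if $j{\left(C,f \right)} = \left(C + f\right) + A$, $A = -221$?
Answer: $\frac{2261107}{1156800} \approx 1.9546$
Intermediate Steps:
$j{\left(C,f \right)} = -221 + C + f$ ($j{\left(C,f \right)} = \left(C + f\right) - 221 = -221 + C + f$)
$E{\left(v \right)} = 4 v^{2}$ ($E{\left(v \right)} = 2 v 2 v = 4 v^{2}$)
$\frac{j{\left(169,-213 \right)}}{-36150} + \frac{28041}{E{\left(60 \right)}} = \frac{-221 + 169 - 213}{-36150} + \frac{28041}{4 \cdot 60^{2}} = \left(-265\right) \left(- \frac{1}{36150}\right) + \frac{28041}{4 \cdot 3600} = \frac{53}{7230} + \frac{28041}{14400} = \frac{53}{7230} + 28041 \cdot \frac{1}{14400} = \frac{53}{7230} + \frac{9347}{4800} = \frac{2261107}{1156800}$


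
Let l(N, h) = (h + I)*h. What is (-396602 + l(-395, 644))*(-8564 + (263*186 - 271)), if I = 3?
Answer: 804305478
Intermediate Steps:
l(N, h) = h*(3 + h) (l(N, h) = (h + 3)*h = (3 + h)*h = h*(3 + h))
(-396602 + l(-395, 644))*(-8564 + (263*186 - 271)) = (-396602 + 644*(3 + 644))*(-8564 + (263*186 - 271)) = (-396602 + 644*647)*(-8564 + (48918 - 271)) = (-396602 + 416668)*(-8564 + 48647) = 20066*40083 = 804305478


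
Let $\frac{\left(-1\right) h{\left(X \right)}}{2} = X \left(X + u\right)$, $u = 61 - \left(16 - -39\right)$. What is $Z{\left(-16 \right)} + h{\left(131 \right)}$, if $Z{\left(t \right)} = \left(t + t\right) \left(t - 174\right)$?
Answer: $-29814$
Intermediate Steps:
$u = 6$ ($u = 61 - \left(16 + 39\right) = 61 - 55 = 6$)
$Z{\left(t \right)} = 2 t \left(-174 + t\right)$
$h{\left(X \right)} = - 2 X \left(6 + X\right)$ ($h{\left(X \right)} = - 2 X \left(X + 6\right) = - 2 X \left(6 + X\right)$)
$Z{\left(-16 \right)} + h{\left(131 \right)} = 2 \left(-16\right) \left(-174 - 16\right) - 262 \left(6 + 131\right) = 2 \left(-16\right) \left(-190\right) - 262 \cdot 137 = 6080 - 35894 = -29814$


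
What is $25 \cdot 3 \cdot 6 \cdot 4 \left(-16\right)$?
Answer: $-28800$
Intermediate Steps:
$25 \cdot 3 \cdot 6 \cdot 4 \left(-16\right) = 25 \cdot 18 \cdot 4 \left(-16\right) = 25 \cdot 72 \left(-16\right) = 1800 \left(-16\right) = -28800$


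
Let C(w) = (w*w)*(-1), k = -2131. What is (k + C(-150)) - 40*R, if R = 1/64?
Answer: -197053/8 ≈ -24632.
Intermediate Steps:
R = 1/64 ≈ 0.015625
C(w) = -w² (C(w) = w²*(-1) = -w²)
(k + C(-150)) - 40*R = (-2131 - 1*(-150)²) - 40*1/64 = (-2131 - 1*22500) - 5/8 = (-2131 - 22500) - 5/8 = -24631 - 5/8 = -197053/8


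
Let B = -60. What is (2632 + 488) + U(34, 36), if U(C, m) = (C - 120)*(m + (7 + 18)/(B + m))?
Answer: 1363/12 ≈ 113.58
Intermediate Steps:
U(C, m) = (-120 + C)*(m + 25/(-60 + m)) (U(C, m) = (C - 120)*(m + (7 + 18)/(-60 + m)) = (-120 + C)*(m + 25/(-60 + m)))
(2632 + 488) + U(34, 36) = (2632 + 488) + (-3000 - 120*36² + 25*34 + 7200*36 + 34*36² - 60*34*36)/(-60 + 36) = 3120 + (-3000 - 120*1296 + 850 + 259200 + 34*1296 - 73440)/(-24) = 3120 - (-3000 - 155520 + 850 + 259200 + 44064 - 73440)/24 = 3120 - 1/24*72154 = 3120 - 36077/12 = 1363/12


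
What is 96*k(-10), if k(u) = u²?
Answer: 9600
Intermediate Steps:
96*k(-10) = 96*(-10)² = 96*100 = 9600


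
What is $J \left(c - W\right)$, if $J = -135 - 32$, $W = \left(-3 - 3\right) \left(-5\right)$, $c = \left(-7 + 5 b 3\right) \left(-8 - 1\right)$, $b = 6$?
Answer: $129759$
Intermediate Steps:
$c = -747$ ($c = \left(-7 + 5 \cdot 6 \cdot 3\right) \left(-8 - 1\right) = \left(-7 + 30 \cdot 3\right) \left(-9\right) = \left(-7 + 90\right) \left(-9\right) = 83 \left(-9\right) = -747$)
$W = 30$ ($W = \left(-6\right) \left(-5\right) = 30$)
$J = -167$ ($J = -135 - 32 = -167$)
$J \left(c - W\right) = - 167 \left(-747 - 30\right) = \left(-167\right) \left(-777\right) = 129759$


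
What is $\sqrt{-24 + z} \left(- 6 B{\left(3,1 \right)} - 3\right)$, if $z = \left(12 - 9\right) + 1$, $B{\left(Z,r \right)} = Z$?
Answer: $- 42 i \sqrt{5} \approx - 93.915 i$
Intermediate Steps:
$z = 4$ ($z = 3 + 1 = 4$)
$\sqrt{-24 + z} \left(- 6 B{\left(3,1 \right)} - 3\right) = \sqrt{-24 + 4} \left(\left(-6\right) 3 - 3\right) = \sqrt{-20} \left(-18 - 3\right) = 2 i \sqrt{5} \left(-21\right) = - 42 i \sqrt{5}$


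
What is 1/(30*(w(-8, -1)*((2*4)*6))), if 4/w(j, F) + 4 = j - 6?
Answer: -1/320 ≈ -0.0031250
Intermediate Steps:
w(j, F) = 4/(-10 + j) (w(j, F) = 4/(-4 + (j - 6)) = 4/(-4 + (-6 + j)) = 4/(-10 + j))
1/(30*(w(-8, -1)*((2*4)*6))) = 1/(30*((4/(-10 - 8))*((2*4)*6))) = 1/(30*((4/(-18))*(8*6))) = 1/(30*((4*(-1/18))*48)) = 1/(30*(-2/9*48)) = 1/(30*(-32/3)) = 1/(-320) = -1/320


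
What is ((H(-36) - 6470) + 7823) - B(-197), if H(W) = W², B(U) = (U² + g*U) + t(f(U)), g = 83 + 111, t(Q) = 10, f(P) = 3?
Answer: 2048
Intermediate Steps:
g = 194
B(U) = 10 + U² + 194*U (B(U) = (U² + 194*U) + 10 = 10 + U² + 194*U)
((H(-36) - 6470) + 7823) - B(-197) = (((-36)² - 6470) + 7823) - (10 + (-197)² + 194*(-197)) = ((1296 - 6470) + 7823) - (10 + 38809 - 38218) = (-5174 + 7823) - 1*601 = 2649 - 601 = 2048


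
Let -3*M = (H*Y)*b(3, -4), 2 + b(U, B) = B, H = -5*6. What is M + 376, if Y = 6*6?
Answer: -1784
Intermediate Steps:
H = -30
b(U, B) = -2 + B
Y = 36
M = -2160 (M = -(-30*36)*(-2 - 4)/3 = -(-360)*(-6) = -1/3*6480 = -2160)
M + 376 = -2160 + 376 = -1784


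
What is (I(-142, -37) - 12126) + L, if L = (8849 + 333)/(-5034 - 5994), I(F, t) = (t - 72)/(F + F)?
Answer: -9494863897/782988 ≈ -12126.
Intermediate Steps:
I(F, t) = (-72 + t)/(2*F) (I(F, t) = (-72 + t)/((2*F)) = (-72 + t)*(1/(2*F)) = (-72 + t)/(2*F))
L = -4591/5514 (L = 9182/(-11028) = 9182*(-1/11028) = -4591/5514 ≈ -0.83261)
(I(-142, -37) - 12126) + L = ((1/2)*(-72 - 37)/(-142) - 12126) - 4591/5514 = ((1/2)*(-1/142)*(-109) - 12126) - 4591/5514 = (109/284 - 12126) - 4591/5514 = -3443675/284 - 4591/5514 = -9494863897/782988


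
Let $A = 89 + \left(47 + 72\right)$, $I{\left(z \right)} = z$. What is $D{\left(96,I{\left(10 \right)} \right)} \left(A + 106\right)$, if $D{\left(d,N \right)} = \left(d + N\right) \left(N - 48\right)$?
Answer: $-1264792$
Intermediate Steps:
$A = 208$ ($A = 89 + 119 = 208$)
$D{\left(d,N \right)} = \left(-48 + N\right) \left(N + d\right)$ ($D{\left(d,N \right)} = \left(N + d\right) \left(-48 + N\right) = \left(-48 + N\right) \left(N + d\right)$)
$D{\left(96,I{\left(10 \right)} \right)} \left(A + 106\right) = \left(10^{2} - 480 - 4608 + 10 \cdot 96\right) \left(208 + 106\right) = \left(100 - 480 - 4608 + 960\right) 314 = \left(-4028\right) 314 = -1264792$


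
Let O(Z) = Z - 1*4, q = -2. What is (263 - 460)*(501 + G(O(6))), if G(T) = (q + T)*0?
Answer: -98697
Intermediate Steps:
O(Z) = -4 + Z (O(Z) = Z - 4 = -4 + Z)
G(T) = 0 (G(T) = (-2 + T)*0 = 0)
(263 - 460)*(501 + G(O(6))) = (263 - 460)*(501 + 0) = -197*501 = -98697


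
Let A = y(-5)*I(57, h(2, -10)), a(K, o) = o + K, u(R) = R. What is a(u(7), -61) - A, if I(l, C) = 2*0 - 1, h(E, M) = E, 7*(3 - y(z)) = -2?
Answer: -355/7 ≈ -50.714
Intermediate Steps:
y(z) = 23/7 (y(z) = 3 - 1/7*(-2) = 3 + 2/7 = 23/7)
a(K, o) = K + o
I(l, C) = -1 (I(l, C) = 0 - 1 = -1)
A = -23/7 (A = (23/7)*(-1) = -23/7 ≈ -3.2857)
a(u(7), -61) - A = (7 - 61) - 1*(-23/7) = -54 + 23/7 = -355/7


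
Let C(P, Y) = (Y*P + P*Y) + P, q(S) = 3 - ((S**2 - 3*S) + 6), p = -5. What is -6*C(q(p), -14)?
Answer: -6966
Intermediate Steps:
q(S) = -3 - S**2 + 3*S (q(S) = 3 - (6 + S**2 - 3*S) = 3 + (-6 - S**2 + 3*S) = -3 - S**2 + 3*S)
C(P, Y) = P + 2*P*Y (C(P, Y) = (P*Y + P*Y) + P = 2*P*Y + P = P + 2*P*Y)
-6*C(q(p), -14) = -6*(-3 - 1*(-5)**2 + 3*(-5))*(1 + 2*(-14)) = -6*(-3 - 1*25 - 15)*(1 - 28) = -6*(-3 - 25 - 15)*(-27) = -(-258)*(-27) = -6*1161 = -6966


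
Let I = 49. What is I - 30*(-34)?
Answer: 1069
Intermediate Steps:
I - 30*(-34) = 49 - 30*(-34) = 49 + 1020 = 1069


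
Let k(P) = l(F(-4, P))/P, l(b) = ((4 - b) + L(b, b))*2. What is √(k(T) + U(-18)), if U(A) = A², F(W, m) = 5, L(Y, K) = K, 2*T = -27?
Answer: 2*√6549/9 ≈ 17.984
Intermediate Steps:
T = -27/2 (T = (½)*(-27) = -27/2 ≈ -13.500)
l(b) = 8 (l(b) = ((4 - b) + b)*2 = 4*2 = 8)
k(P) = 8/P
√(k(T) + U(-18)) = √(8/(-27/2) + (-18)²) = √(8*(-2/27) + 324) = √(-16/27 + 324) = √(8732/27) = 2*√6549/9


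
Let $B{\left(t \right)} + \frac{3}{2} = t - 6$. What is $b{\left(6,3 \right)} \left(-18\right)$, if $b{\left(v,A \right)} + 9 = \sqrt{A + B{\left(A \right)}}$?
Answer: $162 - 9 i \sqrt{6} \approx 162.0 - 22.045 i$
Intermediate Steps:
$B{\left(t \right)} = - \frac{15}{2} + t$ ($B{\left(t \right)} = - \frac{3}{2} + \left(t - 6\right) = - \frac{3}{2} + \left(-6 + t\right) = - \frac{15}{2} + t$)
$b{\left(v,A \right)} = -9 + \sqrt{- \frac{15}{2} + 2 A}$ ($b{\left(v,A \right)} = -9 + \sqrt{A + \left(- \frac{15}{2} + A\right)} = -9 + \sqrt{- \frac{15}{2} + 2 A}$)
$b{\left(6,3 \right)} \left(-18\right) = \left(-9 + \frac{\sqrt{-30 + 8 \cdot 3}}{2}\right) \left(-18\right) = \left(-9 + \frac{\sqrt{-30 + 24}}{2}\right) \left(-18\right) = \left(-9 + \frac{\sqrt{-6}}{2}\right) \left(-18\right) = \left(-9 + \frac{i \sqrt{6}}{2}\right) \left(-18\right) = 162 - 9 i \sqrt{6}$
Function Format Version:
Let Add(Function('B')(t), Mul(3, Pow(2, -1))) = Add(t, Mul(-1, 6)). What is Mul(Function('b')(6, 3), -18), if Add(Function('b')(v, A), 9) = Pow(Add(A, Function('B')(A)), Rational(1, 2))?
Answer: Add(162, Mul(-9, I, Pow(6, Rational(1, 2)))) ≈ Add(162.00, Mul(-22.045, I))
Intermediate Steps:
Function('B')(t) = Add(Rational(-15, 2), t) (Function('B')(t) = Add(Rational(-3, 2), Add(t, Mul(-1, 6))) = Add(Rational(-3, 2), Add(t, -6)) = Add(Rational(-3, 2), Add(-6, t)) = Add(Rational(-15, 2), t))
Function('b')(v, A) = Add(-9, Pow(Add(Rational(-15, 2), Mul(2, A)), Rational(1, 2))) (Function('b')(v, A) = Add(-9, Pow(Add(A, Add(Rational(-15, 2), A)), Rational(1, 2))) = Add(-9, Pow(Add(Rational(-15, 2), Mul(2, A)), Rational(1, 2))))
Mul(Function('b')(6, 3), -18) = Mul(Add(-9, Mul(Rational(1, 2), Pow(Add(-30, Mul(8, 3)), Rational(1, 2)))), -18) = Mul(Add(-9, Mul(Rational(1, 2), Pow(Add(-30, 24), Rational(1, 2)))), -18) = Mul(Add(-9, Mul(Rational(1, 2), Pow(-6, Rational(1, 2)))), -18) = Mul(Add(-9, Mul(Rational(1, 2), Mul(I, Pow(6, Rational(1, 2))))), -18) = Mul(Add(-9, Mul(Rational(1, 2), I, Pow(6, Rational(1, 2)))), -18) = Add(162, Mul(-9, I, Pow(6, Rational(1, 2))))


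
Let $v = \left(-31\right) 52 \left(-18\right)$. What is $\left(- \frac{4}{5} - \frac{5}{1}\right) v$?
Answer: $- \frac{841464}{5} \approx -1.6829 \cdot 10^{5}$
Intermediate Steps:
$v = 29016$ ($v = \left(-1612\right) \left(-18\right) = 29016$)
$\left(- \frac{4}{5} - \frac{5}{1}\right) v = \left(- \frac{4}{5} - \frac{5}{1}\right) 29016 = \left(\left(-4\right) \frac{1}{5} - 5\right) 29016 = \left(- \frac{4}{5} - 5\right) 29016 = \left(- \frac{29}{5}\right) 29016 = - \frac{841464}{5}$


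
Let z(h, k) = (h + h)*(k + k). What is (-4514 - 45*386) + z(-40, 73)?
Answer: -33564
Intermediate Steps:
z(h, k) = 4*h*k (z(h, k) = (2*h)*(2*k) = 4*h*k)
(-4514 - 45*386) + z(-40, 73) = (-4514 - 45*386) + 4*(-40)*73 = (-4514 - 17370) - 11680 = -21884 - 11680 = -33564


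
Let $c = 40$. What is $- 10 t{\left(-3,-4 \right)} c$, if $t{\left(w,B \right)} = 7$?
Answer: $-2800$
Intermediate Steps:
$- 10 t{\left(-3,-4 \right)} c = \left(-10\right) 7 \cdot 40 = \left(-70\right) 40 = -2800$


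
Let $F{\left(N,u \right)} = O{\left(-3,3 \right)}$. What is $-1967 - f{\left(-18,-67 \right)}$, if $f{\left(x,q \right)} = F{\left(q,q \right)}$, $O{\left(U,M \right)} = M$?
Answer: $-1970$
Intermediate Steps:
$F{\left(N,u \right)} = 3$
$f{\left(x,q \right)} = 3$
$-1967 - f{\left(-18,-67 \right)} = -1967 - 3 = -1970$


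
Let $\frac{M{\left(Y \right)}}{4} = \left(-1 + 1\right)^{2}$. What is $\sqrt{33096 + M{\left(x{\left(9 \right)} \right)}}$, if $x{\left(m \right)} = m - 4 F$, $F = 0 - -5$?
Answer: $2 \sqrt{8274} \approx 181.92$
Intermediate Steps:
$F = 5$ ($F = 0 + 5 = 5$)
$x{\left(m \right)} = -20 + m$ ($x{\left(m \right)} = m - 20 = -20 + m$)
$M{\left(Y \right)} = 0$ ($M{\left(Y \right)} = 4 \left(-1 + 1\right)^{2} = 4 \cdot 0^{2} = 4 \cdot 0 = 0$)
$\sqrt{33096 + M{\left(x{\left(9 \right)} \right)}} = \sqrt{33096 + 0} = \sqrt{33096} = 2 \sqrt{8274}$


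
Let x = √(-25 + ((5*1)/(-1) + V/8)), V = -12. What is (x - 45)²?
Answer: 3987/2 - 135*I*√14 ≈ 1993.5 - 505.12*I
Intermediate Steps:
x = 3*I*√14/2 (x = √(-25 + ((5*1)/(-1) - 12/8)) = √(-25 + (5*(-1) - 12*⅛)) = √(-25 + (-5 - 3/2)) = √(-25 - 13/2) = √(-63/2) = 3*I*√14/2 ≈ 5.6125*I)
(x - 45)² = (3*I*√14/2 - 45)² = (-45 + 3*I*√14/2)²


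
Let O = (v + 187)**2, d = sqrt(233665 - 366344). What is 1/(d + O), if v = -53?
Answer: 17956/322550615 - I*sqrt(132679)/322550615 ≈ 5.5669e-5 - 1.1293e-6*I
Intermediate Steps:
d = I*sqrt(132679) (d = sqrt(-132679) = I*sqrt(132679) ≈ 364.25*I)
O = 17956 (O = (-53 + 187)**2 = 134**2 = 17956)
1/(d + O) = 1/(I*sqrt(132679) + 17956) = 1/(17956 + I*sqrt(132679))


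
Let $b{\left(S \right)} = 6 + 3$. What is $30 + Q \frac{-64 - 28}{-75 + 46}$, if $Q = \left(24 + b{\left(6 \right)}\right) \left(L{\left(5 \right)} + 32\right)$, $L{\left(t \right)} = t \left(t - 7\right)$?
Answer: $\frac{67662}{29} \approx 2333.2$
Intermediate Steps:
$L{\left(t \right)} = t \left(-7 + t\right)$
$b{\left(S \right)} = 9$
$Q = 726$ ($Q = \left(24 + 9\right) \left(5 \left(-7 + 5\right) + 32\right) = 33 \left(5 \left(-2\right) + 32\right) = 33 \left(-10 + 32\right) = 33 \cdot 22 = 726$)
$30 + Q \frac{-64 - 28}{-75 + 46} = 30 + 726 \frac{-64 - 28}{-75 + 46} = 30 + 726 \left(- \frac{92}{-29}\right) = 30 + 726 \left(\left(-92\right) \left(- \frac{1}{29}\right)\right) = 30 + 726 \cdot \frac{92}{29} = 30 + \frac{66792}{29} = \frac{67662}{29}$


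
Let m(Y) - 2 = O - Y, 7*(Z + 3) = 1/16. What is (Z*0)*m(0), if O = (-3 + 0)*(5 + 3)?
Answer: 0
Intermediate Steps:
Z = -335/112 (Z = -3 + (⅐)/16 = -3 + (⅐)*(1/16) = -3 + 1/112 = -335/112 ≈ -2.9911)
O = -24 (O = -3*8 = -24)
m(Y) = -22 - Y (m(Y) = 2 + (-24 - Y) = -22 - Y)
(Z*0)*m(0) = (-335/112*0)*(-22 - 1*0) = 0*(-22 + 0) = 0*(-22) = 0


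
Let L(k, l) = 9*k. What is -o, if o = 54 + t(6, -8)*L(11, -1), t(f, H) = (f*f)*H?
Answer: 28458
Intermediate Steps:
t(f, H) = H*f² (t(f, H) = f²*H = H*f²)
o = -28458 (o = 54 + (-8*6²)*(9*11) = 54 - 8*36*99 = 54 - 288*99 = 54 - 28512 = -28458)
-o = -1*(-28458) = 28458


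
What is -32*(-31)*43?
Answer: 42656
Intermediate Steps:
-32*(-31)*43 = 992*43 = 42656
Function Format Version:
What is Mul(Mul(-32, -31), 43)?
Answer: 42656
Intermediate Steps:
Mul(Mul(-32, -31), 43) = Mul(992, 43) = 42656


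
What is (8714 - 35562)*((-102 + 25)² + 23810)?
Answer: -798432672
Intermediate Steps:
(8714 - 35562)*((-102 + 25)² + 23810) = -26848*((-77)² + 23810) = -26848*(5929 + 23810) = -26848*29739 = -798432672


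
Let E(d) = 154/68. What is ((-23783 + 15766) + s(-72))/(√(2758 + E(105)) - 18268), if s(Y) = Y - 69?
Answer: 5067031696/11346380167 + 8158*√3190866/11346380167 ≈ 0.44786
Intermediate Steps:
s(Y) = -69 + Y
E(d) = 77/34 (E(d) = 154*(1/68) = 77/34)
((-23783 + 15766) + s(-72))/(√(2758 + E(105)) - 18268) = ((-23783 + 15766) + (-69 - 72))/(√(2758 + 77/34) - 18268) = (-8017 - 141)/(√(93849/34) - 18268) = -8158/(√3190866/34 - 18268) = -8158/(-18268 + √3190866/34)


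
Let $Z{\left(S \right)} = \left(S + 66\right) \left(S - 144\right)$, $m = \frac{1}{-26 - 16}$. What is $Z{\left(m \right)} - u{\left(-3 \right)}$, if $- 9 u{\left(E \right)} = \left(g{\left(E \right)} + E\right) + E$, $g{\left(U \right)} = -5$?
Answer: $- \frac{16763935}{1764} \approx -9503.4$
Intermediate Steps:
$m = - \frac{1}{42}$ ($m = \frac{1}{-42} = - \frac{1}{42} \approx -0.02381$)
$Z{\left(S \right)} = \left(-144 + S\right) \left(66 + S\right)$ ($Z{\left(S \right)} = \left(66 + S\right) \left(-144 + S\right) = \left(-144 + S\right) \left(66 + S\right)$)
$u{\left(E \right)} = \frac{5}{9} - \frac{2 E}{9}$ ($u{\left(E \right)} = - \frac{\left(-5 + E\right) + E}{9} = - \frac{-5 + 2 E}{9} = \frac{5}{9} - \frac{2 E}{9}$)
$Z{\left(m \right)} - u{\left(-3 \right)} = \left(-9504 + \left(- \frac{1}{42}\right)^{2} - - \frac{13}{7}\right) - \left(\frac{5}{9} - - \frac{2}{3}\right) = \left(-9504 + \frac{1}{1764} + \frac{13}{7}\right) - \left(\frac{5}{9} + \frac{2}{3}\right) = - \frac{16761779}{1764} - \frac{11}{9} = - \frac{16763935}{1764}$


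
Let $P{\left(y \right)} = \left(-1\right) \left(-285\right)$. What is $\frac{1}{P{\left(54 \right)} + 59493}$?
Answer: $\frac{1}{59778} \approx 1.6729 \cdot 10^{-5}$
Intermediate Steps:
$P{\left(y \right)} = 285$
$\frac{1}{P{\left(54 \right)} + 59493} = \frac{1}{285 + 59493} = \frac{1}{59778}$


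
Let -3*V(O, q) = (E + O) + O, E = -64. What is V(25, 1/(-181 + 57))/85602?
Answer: 7/128403 ≈ 5.4516e-5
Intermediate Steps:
V(O, q) = 64/3 - 2*O/3 (V(O, q) = -((-64 + O) + O)/3 = -(-64 + 2*O)/3 = 64/3 - 2*O/3)
V(25, 1/(-181 + 57))/85602 = (64/3 - ⅔*25)/85602 = (64/3 - 50/3)*(1/85602) = (14/3)*(1/85602) = 7/128403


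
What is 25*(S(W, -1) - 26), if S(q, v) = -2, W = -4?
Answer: -700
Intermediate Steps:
25*(S(W, -1) - 26) = 25*(-2 - 26) = 25*(-28) = -700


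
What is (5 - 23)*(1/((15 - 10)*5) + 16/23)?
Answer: -7614/575 ≈ -13.242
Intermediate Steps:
(5 - 23)*(1/((15 - 10)*5) + 16/23) = -18*((⅕)/5 + 16*(1/23)) = -18*((⅕)*(⅕) + 16/23) = -18*(1/25 + 16/23) = -18*423/575 = -7614/575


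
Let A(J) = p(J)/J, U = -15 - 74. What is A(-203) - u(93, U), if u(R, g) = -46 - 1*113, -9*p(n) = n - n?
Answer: 159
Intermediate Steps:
p(n) = 0 (p(n) = -(n - n)/9 = -⅑*0 = 0)
U = -89
u(R, g) = -159 (u(R, g) = -46 - 113 = -159)
A(J) = 0 (A(J) = 0/J = 0)
A(-203) - u(93, U) = 0 - 1*(-159) = 0 + 159 = 159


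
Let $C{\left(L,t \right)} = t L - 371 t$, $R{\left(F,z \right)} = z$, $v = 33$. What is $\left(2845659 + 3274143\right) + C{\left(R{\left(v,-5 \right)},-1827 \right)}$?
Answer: $6806754$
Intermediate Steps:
$C{\left(L,t \right)} = - 371 t + L t$ ($C{\left(L,t \right)} = L t - 371 t = - 371 t + L t$)
$\left(2845659 + 3274143\right) + C{\left(R{\left(v,-5 \right)},-1827 \right)} = \left(2845659 + 3274143\right) - 1827 \left(-371 - 5\right) = 6119802 - -686952 = 6119802 + 686952 = 6806754$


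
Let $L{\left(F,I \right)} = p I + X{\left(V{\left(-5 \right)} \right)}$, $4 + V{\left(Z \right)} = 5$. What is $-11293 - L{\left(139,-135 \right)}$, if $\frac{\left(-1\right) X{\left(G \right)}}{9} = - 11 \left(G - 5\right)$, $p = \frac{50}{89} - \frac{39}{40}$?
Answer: $- \frac{7798381}{712} \approx -10953.0$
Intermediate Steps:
$p = - \frac{1471}{3560}$ ($p = 50 \cdot \frac{1}{89} - \frac{39}{40} = \frac{50}{89} - \frac{39}{40} = - \frac{1471}{3560} \approx -0.4132$)
$V{\left(Z \right)} = 1$ ($V{\left(Z \right)} = -4 + 5 = 1$)
$X{\left(G \right)} = -495 + 99 G$ ($X{\left(G \right)} = - 9 \left(- 11 \left(G - 5\right)\right) = - 9 \left(- 11 \left(-5 + G\right)\right) = - 9 \left(55 - 11 G\right) = -495 + 99 G$)
$L{\left(F,I \right)} = -396 - \frac{1471 I}{3560}$ ($L{\left(F,I \right)} = - \frac{1471 I}{3560} + \left(-495 + 99 \cdot 1\right) = - \frac{1471 I}{3560} + \left(-495 + 99\right) = - \frac{1471 I}{3560} - 396 = -396 - \frac{1471 I}{3560}$)
$-11293 - L{\left(139,-135 \right)} = -11293 - \left(-396 - - \frac{39717}{712}\right) = -11293 - \left(-396 + \frac{39717}{712}\right) = -11293 - - \frac{242235}{712} = -11293 + \frac{242235}{712} = - \frac{7798381}{712}$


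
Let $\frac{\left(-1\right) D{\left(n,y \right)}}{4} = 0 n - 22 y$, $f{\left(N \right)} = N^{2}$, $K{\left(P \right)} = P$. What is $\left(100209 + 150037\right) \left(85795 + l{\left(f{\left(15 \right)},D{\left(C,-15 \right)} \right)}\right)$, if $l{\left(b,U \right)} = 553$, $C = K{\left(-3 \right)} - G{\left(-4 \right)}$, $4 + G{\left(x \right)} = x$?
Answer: $21608241608$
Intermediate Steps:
$G{\left(x \right)} = -4 + x$
$C = 5$ ($C = -3 - \left(-4 - 4\right) = -3 - -8 = -3 + 8 = 5$)
$D{\left(n,y \right)} = 88 y$ ($D{\left(n,y \right)} = - 4 \left(0 n - 22 y\right) = - 4 \left(0 - 22 y\right) = - 4 \left(- 22 y\right) = 88 y$)
$\left(100209 + 150037\right) \left(85795 + l{\left(f{\left(15 \right)},D{\left(C,-15 \right)} \right)}\right) = \left(100209 + 150037\right) \left(85795 + 553\right) = 250246 \cdot 86348 = 21608241608$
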